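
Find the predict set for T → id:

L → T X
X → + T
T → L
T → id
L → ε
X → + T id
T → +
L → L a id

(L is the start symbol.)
PREDICT(T → id) = (FIRST(RHS) \ {ε}) ∪ (FOLLOW(T) if ε ∈ FIRST(RHS), i.e. RHS ⇒* ε)
FIRST(id) = { 'id' }
ε ∉ FIRST(id), so FOLLOW(T) is not added.
PREDICT(T → id) = { 'id' }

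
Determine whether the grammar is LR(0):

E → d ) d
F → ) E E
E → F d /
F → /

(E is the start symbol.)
Yes, the grammar is LR(0)

A grammar is LR(0) if no state in the canonical LR(0) collection has:
  - both a shift item (dot before a terminal) and a complete item (shift-reduce conflict), or
  - two or more complete items (reduce-reduce conflict; the accept item [E' → E .] counts as a complete item here).

Augment with E' → E and build the canonical LR(0) collection (I0 = CLOSURE({[E' → . E]}), then GOTO on every symbol after a dot until no new states appear). It has 12 states:
  I0: { [E → . F d /], [E → . d ) d], [E' → . E], [F → . ) E E], [F → . /] }  — shift
  I1: { [E → . F d /], [E → . d ) d], [F → ) . E E], [F → . ) E E], [F → . /] }  — shift
  I2: { [F → / .] }  — reduce
  I3: { [E' → E .] }  — accept
  I4: { [E → F . d /] }  — shift
  I5: { [E → d . ) d] }  — shift
  I6: { [E → d ) . d] }  — shift
  I7: { [E → d ) d .] }  — reduce
  I8: { [E → F d . /] }  — shift
  I9: { [E → F d / .] }  — reduce
  I10: { [E → . F d /], [E → . d ) d], [F → ) E . E], [F → . ) E E], [F → . /] }  — shift
  I11: { [F → ) E E .] }  — reduce

Every state is either a pure shift/goto state or contains exactly one complete item and nothing to shift — no conflicts. The grammar is LR(0).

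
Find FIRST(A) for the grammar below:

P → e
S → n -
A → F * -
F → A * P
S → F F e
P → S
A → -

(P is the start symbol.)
To compute FIRST(A), examine every production with A on the left-hand side, reading each right-hand side left to right until a non-nullable symbol is reached.

FIRST sets of the other non-terminals involved (by the same procedure, iterated to a fixed point):
  FIRST(F) = { '-' }

From A → F * -:
  - F is a non-terminal: add FIRST(F) \ {ε} = { '-' }
    F is not nullable, so stop
From A → -:
  - '-' is a terminal: add '-' and stop

Collecting: FIRST(A) = { '-' }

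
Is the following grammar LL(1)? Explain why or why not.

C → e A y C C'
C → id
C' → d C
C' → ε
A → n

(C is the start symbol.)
A grammar is LL(1) if for each non-terminal N with multiple productions, the predict sets of those productions are pairwise disjoint, where PREDICT(N → α) = (FIRST(α) \ {ε}) ∪ (FOLLOW(N) if α ⇒* ε).

Relevant sets:
  FOLLOW(C') = { $, 'd' }

For C:
  PREDICT(C → e A y C C') = { 'e' }
  PREDICT(C → id) = { 'id' }
For C':
  PREDICT(C' → d C) = { 'd' }
  PREDICT(C' → ε) = { $, 'd' }
A has a single production, so nothing to check there.

Conflict found: Predict set conflict for C': { 'd' }
The grammar is NOT LL(1).

Answer: No. Predict set conflict for C': { 'd' }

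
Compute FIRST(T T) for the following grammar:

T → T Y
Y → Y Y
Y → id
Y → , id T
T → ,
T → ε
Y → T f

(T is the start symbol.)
{ ',', 'f', 'id', ε }

FIRST sets of the non-terminals involved (from the grammar, by fixed-point iteration):
  FIRST(T) = { ',', 'f', 'id', ε }

To compute FIRST(T T), process the symbols left to right:
Symbol T is a non-terminal. Add FIRST(T) \ {ε} = { ',', 'f', 'id' }
T is nullable (ε ∈ FIRST(T)), continue to the next symbol.
Symbol T is a non-terminal. Add FIRST(T) \ {ε} = { ',', 'f', 'id' }
T is nullable (ε ∈ FIRST(T)), continue to the next symbol.
All symbols are nullable, so ε is in the result.
FIRST(T T) = { ',', 'f', 'id', ε }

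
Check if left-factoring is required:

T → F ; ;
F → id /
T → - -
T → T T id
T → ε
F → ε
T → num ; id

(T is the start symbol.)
Left-factoring is needed when two productions for the same non-terminal
share a common prefix on the right-hand side.

Productions for T:
  T → F ; ;
  T → - -
  T → T T id
  T → ε
  T → num ; id
Productions for F:
  F → id /
  F → ε

No common prefixes found.

Answer: No, left-factoring is not needed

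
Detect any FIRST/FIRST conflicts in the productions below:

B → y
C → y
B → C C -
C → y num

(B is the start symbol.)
A FIRST/FIRST conflict occurs when two productions N → α and N → β for the same non-terminal have FIRST(α) ∩ FIRST(β) ≠ ∅ (with ε ∈ FIRST of a nullable right-hand side, so two nullable alternatives also conflict).

FIRST sets of the non-terminals at (or reachable through a nullable prefix from) the front of some alternative:
  FIRST(C) = { 'y' }

Productions for B:
  B → y: FIRST = { 'y' }
  B → C C -: FIRST = { 'y' }
Productions for C:
  C → y: FIRST = { 'y' }
  C → y num: FIRST = { 'y' }

Conflict for B: B → y and B → C C -
  Overlap: { 'y' }
Conflict for C: C → y and C → y num
  Overlap: { 'y' }

Answer: Yes. B → y / B → C C '-' on { 'y' }; C → y / C → y num on { 'y' }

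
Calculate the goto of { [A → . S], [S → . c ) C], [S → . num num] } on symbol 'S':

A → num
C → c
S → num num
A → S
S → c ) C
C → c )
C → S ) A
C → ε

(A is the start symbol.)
GOTO(I, 'S') = CLOSURE({ [A → αX.β] : [A → α.Xβ] ∈ I, X = 'S' })

Items with dot before 'S', with the dot advanced:
  [A → . S] → [A → S .]
Closure adds nothing (no advanced item has the dot before a non-terminal).

GOTO = { [A → S .] }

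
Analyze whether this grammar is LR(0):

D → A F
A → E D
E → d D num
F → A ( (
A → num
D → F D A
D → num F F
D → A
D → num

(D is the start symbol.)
No. Shift-reduce conflict between [D → A .] and [A → . num]

Augment with D' → D and build the canonical LR(0) collection (I0 = CLOSURE({[D' → . D]}), then GOTO on every symbol after a dot until no new states appear). It has 19 states:
  I0: { [A → . E D], [A → . num], [D → . A F], [D → . A], [D → . F D A], [D → . num F F], [D → . num], [D' → . D], [E → . d D num], [F → . A ( (] }  — shift
  I1: { [A → . E D], [A → . num], [D → A . F], [D → A .], [E → . d D num], [F → . A ( (], [F → A . ( (] }  — shift, reduce
  I2: { [D' → D .] }  — accept
  I3: { [A → . E D], [A → . num], [A → E . D], [D → . A F], [D → . A], [D → . F D A], [D → . num F F], [D → . num], [E → . d D num], [F → . A ( (] }  — shift
  I4: { [A → . E D], [A → . num], [D → . A F], [D → . A], [D → . F D A], [D → . num F F], [D → . num], [D → F . D A], [E → . d D num], [F → . A ( (] }  — shift
  I5: { [A → . E D], [A → . num], [D → . A F], [D → . A], [D → . F D A], [D → . num F F], [D → . num], [E → . d D num], [E → d . D num], [F → . A ( (] }  — shift
  I6: { [A → . E D], [A → . num], [A → num .], [D → num . F F], [D → num .], [E → . d D num], [F → . A ( (] }  — shift, 2 reduces
  I7: { [F → A . ( (] }  — shift
  I8: { [A → . E D], [A → . num], [D → num F . F], [E → . d D num], [F → . A ( (] }  — shift
  I9: { [A → num .] }  — reduce
  I10: { [D → num F F .] }  — reduce
  I11: { [F → A ( . (] }  — shift
  I12: { [F → A ( ( .] }  — reduce
  I13: { [E → d D . num] }  — shift
  I14: { [E → d D num .] }  — reduce
  I15: { [A → . E D], [A → . num], [D → F D . A], [E → . d D num] }  — shift
  I16: { [D → F D A .] }  — reduce
  I17: { [A → E D .] }  — reduce
  I18: { [D → A F .] }  — reduce

Conflict in state I1:
  Shift-reduce conflict between [D → A .] and [A → . num]
So the grammar is NOT LR(0).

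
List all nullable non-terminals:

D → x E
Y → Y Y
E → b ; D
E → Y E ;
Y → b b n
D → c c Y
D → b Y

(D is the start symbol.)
A non-terminal is nullable if it can derive ε (the empty string): either it has an ε-production, or it has a production whose right-hand side consists entirely of nullable non-terminals.

There are no ε-productions, so no non-terminal can derive ε.
No non-terminals are nullable.

Answer: None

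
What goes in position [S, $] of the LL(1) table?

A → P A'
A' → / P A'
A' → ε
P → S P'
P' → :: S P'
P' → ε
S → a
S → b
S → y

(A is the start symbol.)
To find M[S, $], we find productions for S where $ is in the predict set (PREDICT(N → α) = (FIRST(α) \ {ε}) ∪ (FOLLOW(N) if α ⇒* ε)).

S → a: PREDICT = { 'a' }
S → b: PREDICT = { 'b' }
S → y: PREDICT = { 'y' }

M[S, $] is empty (no production applies)

Answer: Empty (error entry)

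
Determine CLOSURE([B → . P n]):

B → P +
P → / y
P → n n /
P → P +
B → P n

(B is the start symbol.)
{ [B → . P n], [P → . / y], [P → . P +], [P → . n n /] }

To compute CLOSURE, for each item [A → α.Bβ] where B is a non-terminal, add [B → .γ] for all productions B → γ; repeat for the newly added items until nothing changes.

Start with: [B → . P n]
  [B → . P n] has the dot before P: add [P → . / y], [P → . n n /], [P → . P +]
No further items can be added.

CLOSURE = { [B → . P n], [P → . / y], [P → . P +], [P → . n n /] }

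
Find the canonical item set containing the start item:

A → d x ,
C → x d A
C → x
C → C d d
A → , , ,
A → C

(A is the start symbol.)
{ [A → . , , ,], [A → . C], [A → . d x ,], [A' → . A], [C → . C d d], [C → . x d A], [C → . x] }

First, augment the grammar with A' → A
I₀ = CLOSURE({ [A' → . A] }):
  [A' → . A] has the dot before A: add [A → . d x ,], [A → . , , ,], [A → . C]
  [A → . C] has the dot before C: add [C → . x d A], [C → . x], [C → . C d d]
No further items can be added.

I₀ = { [A → . , , ,], [A → . C], [A → . d x ,], [A' → . A], [C → . C d d], [C → . x d A], [C → . x] }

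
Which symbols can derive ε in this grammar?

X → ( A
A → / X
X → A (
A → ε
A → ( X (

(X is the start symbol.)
ε-productions: A → ε
So A is immediately nullable.
No further non-terminal can be added: every production for the remaining non-terminals contains a terminal or a non-nullable non-terminal.
Nullable = { 'A' }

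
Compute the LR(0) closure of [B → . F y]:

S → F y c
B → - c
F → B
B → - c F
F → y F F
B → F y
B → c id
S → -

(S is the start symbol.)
To compute CLOSURE, for each item [A → α.Bβ] where B is a non-terminal, add [B → .γ] for all productions B → γ; repeat for the newly added items until nothing changes.

Start with: [B → . F y]
  [B → . F y] has the dot before F: add [F → . B], [F → . y F F]
  [F → . B] has the dot before B: add [B → . - c], [B → . - c F], [B → . c id]
No further items can be added.

CLOSURE = { [B → . - c F], [B → . - c], [B → . F y], [B → . c id], [F → . B], [F → . y F F] }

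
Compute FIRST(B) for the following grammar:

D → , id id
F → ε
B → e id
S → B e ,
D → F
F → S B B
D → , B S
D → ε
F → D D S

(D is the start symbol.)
From B → e id:
  - e is a terminal: add 'e' and stop

Collecting: FIRST(B) = { 'e' }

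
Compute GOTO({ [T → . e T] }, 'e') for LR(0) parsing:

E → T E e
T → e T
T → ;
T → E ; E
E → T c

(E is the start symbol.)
{ [E → . T E e], [E → . T c], [T → . ;], [T → . E ; E], [T → . e T], [T → e . T] }

GOTO(I, 'e') = CLOSURE({ [A → αX.β] : [A → α.Xβ] ∈ I, X = 'e' })

Items with dot before 'e', with the dot advanced:
  [T → . e T] → [T → e . T]
Closure of the advanced items:
  [T → e . T] has the dot before T: add [T → . e T], [T → . ;], [T → . E ; E]
  [T → . E ; E] has the dot before E: add [E → . T E e], [E → . T c]

GOTO = { [E → . T E e], [E → . T c], [T → . ;], [T → . E ; E], [T → . e T], [T → e . T] }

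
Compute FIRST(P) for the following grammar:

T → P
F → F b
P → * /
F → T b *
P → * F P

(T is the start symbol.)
To compute FIRST(P), examine every production with P on the left-hand side, reading each right-hand side left to right until a non-nullable symbol is reached.

From P → * /:
  - '*' is a terminal: add '*' and stop
From P → * F P:
  - '*' is a terminal: add '*' and stop

Collecting: FIRST(P) = { '*' }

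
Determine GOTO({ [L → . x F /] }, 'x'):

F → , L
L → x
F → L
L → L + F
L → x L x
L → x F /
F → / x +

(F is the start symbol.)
{ [F → . , L], [F → . / x +], [F → . L], [L → . L + F], [L → . x F /], [L → . x L x], [L → . x], [L → x . F /] }

GOTO(I, 'x') = CLOSURE({ [A → αX.β] : [A → α.Xβ] ∈ I, X = 'x' })

Items with dot before 'x', with the dot advanced:
  [L → . x F /] → [L → x . F /]
Closure of the advanced items:
  [L → x . F /] has the dot before F: add [F → . , L], [F → . L], [F → . / x +]
  [F → . L] has the dot before L: add [L → . x], [L → . L + F], [L → . x L x], [L → . x F /]

GOTO = { [F → . , L], [F → . / x +], [F → . L], [L → . L + F], [L → . x F /], [L → . x L x], [L → . x], [L → x . F /] }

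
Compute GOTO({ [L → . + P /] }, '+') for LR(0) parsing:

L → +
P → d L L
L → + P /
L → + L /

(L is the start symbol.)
{ [L → + . P /], [P → . d L L] }

GOTO(I, '+') = CLOSURE({ [A → αX.β] : [A → α.Xβ] ∈ I, X = '+' })

Items with dot before '+', with the dot advanced:
  [L → . + P /] → [L → + . P /]
Closure of the advanced items:
  [L → + . P /] has the dot before P: add [P → . d L L]

GOTO = { [L → + . P /], [P → . d L L] }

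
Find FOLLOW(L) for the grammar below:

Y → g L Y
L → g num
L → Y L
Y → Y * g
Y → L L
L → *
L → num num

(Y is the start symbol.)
{ $, '*', 'g', 'num' }

In Y → g L Y: L is followed by Y, add FIRST(Y) \ {ε} = { '*', 'g', 'num' }
In L → Y L: L is at the end; this adds FOLLOW(L) to itself — nothing new
In Y → L L: L is followed by L, add FIRST(L) \ {ε} = { '*', 'g', 'num' }
In Y → L L: L is at the end, add FOLLOW(Y)

The FOLLOW sets referred to above (computed the same way, to a fixed point):
  FOLLOW(Y) = { $, '*', 'g', 'num' }

Taking the union: FOLLOW(L) = { $, '*', 'g', 'num' }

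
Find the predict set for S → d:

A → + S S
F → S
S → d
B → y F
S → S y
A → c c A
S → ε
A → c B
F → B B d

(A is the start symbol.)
PREDICT(S → d) = (FIRST(RHS) \ {ε}) ∪ (FOLLOW(S) if ε ∈ FIRST(RHS), i.e. RHS ⇒* ε)
FIRST(d) = { 'd' }
ε ∉ FIRST(d), so FOLLOW(S) is not added.
PREDICT(S → d) = { 'd' }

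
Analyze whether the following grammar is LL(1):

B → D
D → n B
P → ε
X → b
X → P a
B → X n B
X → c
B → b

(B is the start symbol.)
No. Predict set conflict for B: { 'b' }

Relevant sets:
  FIRST(D) = { 'n' }
  FIRST(X) = { 'a', 'b', 'c' }
  FIRST(P) = { ε }

For B:
  PREDICT(B → D) = { 'n' }
  PREDICT(B → X n B) = { 'a', 'b', 'c' }
  PREDICT(B → b) = { 'b' }
For X:
  PREDICT(X → b) = { 'b' }
  PREDICT(X → P a) = { 'a' }
  PREDICT(X → c) = { 'c' }
D, P have a single production, so nothing to check there.

Conflict found: Predict set conflict for B: { 'b' }
The grammar is NOT LL(1).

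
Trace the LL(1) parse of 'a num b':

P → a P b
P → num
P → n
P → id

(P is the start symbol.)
Stack is shown with the top on the left.

Stack    Input      Action
--------------------------
P $      a num b $  output P → a P b
a P b $  a num b $  match 'a'
P b $    num b $    output P → num
num b $  num b $    match 'num'
b $      b $        match 'b'
$        $          accept

The string is accepted.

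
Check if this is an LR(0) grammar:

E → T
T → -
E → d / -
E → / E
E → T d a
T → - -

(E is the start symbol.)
A grammar is LR(0) if no state in the canonical LR(0) collection has:
  - both a shift item (dot before a terminal) and a complete item (shift-reduce conflict), or
  - two or more complete items (reduce-reduce conflict; the accept item [E' → E .] counts as a complete item here).

Augment with E' → E and build the canonical LR(0) collection (I0 = CLOSURE({[E' → . E]}), then GOTO on every symbol after a dot until no new states appear). It has 12 states:
  I0: { [E → . / E], [E → . T d a], [E → . T], [E → . d / -], [E' → . E], [T → . - -], [T → . -] }  — shift
  I1: { [T → - . -], [T → - .] }  — shift, reduce
  I2: { [E → . / E], [E → . T d a], [E → . T], [E → . d / -], [E → / . E], [T → . - -], [T → . -] }  — shift
  I3: { [E' → E .] }  — accept
  I4: { [E → T . d a], [E → T .] }  — shift, reduce
  I5: { [E → d . / -] }  — shift
  I6: { [E → d / . -] }  — shift
  I7: { [E → d / - .] }  — reduce
  I8: { [E → T d . a] }  — shift
  I9: { [E → T d a .] }  — reduce
  I10: { [E → / E .] }  — reduce
  I11: { [T → - - .] }  — reduce

Conflict in state I1:
  Shift-reduce conflict between [T → - .] and [T → - . -]
So the grammar is NOT LR(0).

Answer: No. Shift-reduce conflict between [T → - .] and [T → - . -]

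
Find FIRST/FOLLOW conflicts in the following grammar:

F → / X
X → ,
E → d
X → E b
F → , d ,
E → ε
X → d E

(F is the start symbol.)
No FIRST/FOLLOW conflicts.

A FIRST/FOLLOW conflict occurs when a non-terminal N has a nullable alternative N → β (β ⇒* ε) and another alternative N → α with FIRST(α) ∩ FOLLOW(N) ≠ ∅: on such a lookahead the parser cannot decide between expanding α and letting N vanish via β.

Nullable non-terminals: E.

E: nullable alternative(s) E → ε; FOLLOW(E) = { $, 'b' }
  E → d: FIRST \ {ε} = { 'd' } — disjoint from FOLLOW(E)
  E → ε: FIRST \ {ε} = { } — this is the only nullable alternative, skip

F, X have no nullable alternative, so no FIRST/FOLLOW check is needed there.

No FIRST/FOLLOW conflicts found.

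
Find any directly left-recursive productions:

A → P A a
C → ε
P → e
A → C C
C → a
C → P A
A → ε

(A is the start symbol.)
No direct left recursion

Direct left recursion occurs when N → N α for some non-terminal N (the right-hand side begins with the left-hand side itself).

A → P A a: starts with P
C → ε: starts with ε
P → e: starts with e
A → C C: starts with C
C → a: starts with a
C → P A: starts with P
A → ε: starts with ε

No direct left recursion found.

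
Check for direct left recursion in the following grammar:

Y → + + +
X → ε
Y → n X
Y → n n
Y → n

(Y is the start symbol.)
Direct left recursion occurs when N → N α for some non-terminal N (the right-hand side begins with the left-hand side itself).

Y → + + +: starts with '+'
X → ε: starts with ε
Y → n X: starts with n
Y → n n: starts with n
Y → n: starts with n

No direct left recursion found.

Answer: No direct left recursion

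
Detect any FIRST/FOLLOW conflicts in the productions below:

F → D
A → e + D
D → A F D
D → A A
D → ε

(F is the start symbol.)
Nullable non-terminals: D, F.
FIRST sets used below: FIRST(A) = { 'e' }

D: nullable alternative(s) D → ε; FOLLOW(D) = { $, 'e' }
  D → A F D: FIRST \ {ε} = { 'e' } — overlaps FOLLOW(D) on { 'e' }: CONFLICT
  D → A A: FIRST \ {ε} = { 'e' } — overlaps FOLLOW(D) on { 'e' }: CONFLICT
  D → ε: FIRST \ {ε} = { } — this is the only nullable alternative, skip
F has a nullable alternative but only one production, so nothing to check.

A has no nullable alternative, so no FIRST/FOLLOW check is needed there.

So the grammar has 2 FIRST/FOLLOW conflicts (marked CONFLICT above).

Answer: Yes. D → A F D with FOLLOW(D) on { 'e' }; D → A A with FOLLOW(D) on { 'e' }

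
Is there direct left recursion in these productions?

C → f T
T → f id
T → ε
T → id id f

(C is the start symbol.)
Direct left recursion occurs when N → N α for some non-terminal N (the right-hand side begins with the left-hand side itself).

C → f T: starts with f
T → f id: starts with f
T → ε: starts with ε
T → id id f: starts with id

No direct left recursion found.

Answer: No direct left recursion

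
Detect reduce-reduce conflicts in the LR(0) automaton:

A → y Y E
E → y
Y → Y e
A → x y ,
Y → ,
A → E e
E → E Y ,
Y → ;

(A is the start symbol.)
No reduce-reduce conflicts

Augment with A' → A and build the canonical LR(0) collection (I0 = CLOSURE({[A' → . A]}), then GOTO on every symbol after a dot until no new states appear). It has 16 states:
  I0: { [A → . E e], [A → . x y ,], [A → . y Y E], [A' → . A], [E → . E Y ,], [E → . y] }  — shift
  I1: { [A' → A .] }  — accept
  I2: { [A → E . e], [E → E . Y ,], [Y → . ,], [Y → . ;], [Y → . Y e] }  — shift
  I3: { [A → x . y ,] }  — shift
  I4: { [A → y . Y E], [E → y .], [Y → . ,], [Y → . ;], [Y → . Y e] }  — shift, reduce
  I5: { [Y → , .] }  — reduce
  I6: { [Y → ; .] }  — reduce
  I7: { [A → y Y . E], [E → . E Y ,], [E → . y], [Y → Y . e] }  — shift
  I8: { [A → y Y E .], [E → E . Y ,], [Y → . ,], [Y → . ;], [Y → . Y e] }  — shift, reduce
  I9: { [Y → Y e .] }  — reduce
  I10: { [E → y .] }  — reduce
  I11: { [E → E Y . ,], [Y → Y . e] }  — shift
  I12: { [E → E Y , .] }  — reduce
  I13: { [A → x y . ,] }  — shift
  I14: { [A → x y , .] }  — reduce
  I15: { [A → E e .] }  — reduce

No state contains more than one complete item.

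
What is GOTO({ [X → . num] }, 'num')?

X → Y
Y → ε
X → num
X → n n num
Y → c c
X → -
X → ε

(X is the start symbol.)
GOTO(I, 'num') = CLOSURE({ [A → αX.β] : [A → α.Xβ] ∈ I, X = 'num' })

Items with dot before 'num', with the dot advanced:
  [X → . num] → [X → num .]
Closure adds nothing (no advanced item has the dot before a non-terminal).

GOTO = { [X → num .] }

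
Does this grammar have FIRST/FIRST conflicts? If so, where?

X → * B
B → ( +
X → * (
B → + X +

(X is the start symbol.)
Yes. X → '*' B / X → '*' '(' on { '*' }

Productions for X:
  X → * B: FIRST = { '*' }
  X → * (: FIRST = { '*' }
Productions for B:
  B → ( +: FIRST = { '(' }
  B → + X +: FIRST = { '+' }

Conflict for X: X → * B and X → * (
  Overlap: { '*' }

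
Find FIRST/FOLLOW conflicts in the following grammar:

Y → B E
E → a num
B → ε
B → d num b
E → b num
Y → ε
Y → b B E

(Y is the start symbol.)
No FIRST/FOLLOW conflicts.

A FIRST/FOLLOW conflict occurs when a non-terminal N has a nullable alternative N → β (β ⇒* ε) and another alternative N → α with FIRST(α) ∩ FOLLOW(N) ≠ ∅: on such a lookahead the parser cannot decide between expanding α and letting N vanish via β.

Nullable non-terminals: B, Y.
FIRST sets used below: FIRST(B) = { 'd', ε }, FIRST(E) = { 'a', 'b' }

B: nullable alternative(s) B → ε; FOLLOW(B) = { 'a', 'b' }
  B → ε: FIRST \ {ε} = { } — this is the only nullable alternative, skip
  B → d num b: FIRST \ {ε} = { 'd' } — disjoint from FOLLOW(B)

Y: nullable alternative(s) Y → ε; FOLLOW(Y) = { $ }
  Y → B E: FIRST \ {ε} = { 'a', 'b', 'd' } — disjoint from FOLLOW(Y)
  Y → ε: FIRST \ {ε} = { } — this is the only nullable alternative, skip
  Y → b B E: FIRST \ {ε} = { 'b' } — disjoint from FOLLOW(Y)

E has no nullable alternative, so no FIRST/FOLLOW check is needed there.

No FIRST/FOLLOW conflicts found.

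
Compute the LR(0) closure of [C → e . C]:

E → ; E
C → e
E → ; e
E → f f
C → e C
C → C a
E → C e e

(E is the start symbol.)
{ [C → . C a], [C → . e C], [C → . e], [C → e . C] }

Start with: [C → e . C]
  [C → e . C] has the dot before C: add [C → . e], [C → . e C], [C → . C a]
No further items can be added.

CLOSURE = { [C → . C a], [C → . e C], [C → . e], [C → e . C] }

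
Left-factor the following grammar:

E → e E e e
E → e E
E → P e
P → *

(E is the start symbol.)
E → e E E'
E' → e e
E' → ε
E → P e
P → *

Left-factoring transforms A → αβ₁ | αβ₂ into A → αA' and A' → β₁ | β₂
(α is the longest common prefix among the alternatives). Repeat until
no nonterminal has two alternatives with a common prefix.

Round 1: E has alternatives sharing prefix 'e E'. Introduce E': E → e E E'
  Add: E' → e e
  Add: E' → ε

No remaining common prefixes — done.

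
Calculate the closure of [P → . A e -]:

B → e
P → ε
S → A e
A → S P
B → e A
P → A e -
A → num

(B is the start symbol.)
{ [A → . S P], [A → . num], [P → . A e -], [S → . A e] }

To compute CLOSURE, for each item [A → α.Bβ] where B is a non-terminal, add [B → .γ] for all productions B → γ; repeat for the newly added items until nothing changes.

Start with: [P → . A e -]
  [P → . A e -] has the dot before A: add [A → . S P], [A → . num]
  [A → . S P] has the dot before S: add [S → . A e]
No further items can be added.

CLOSURE = { [A → . S P], [A → . num], [P → . A e -], [S → . A e] }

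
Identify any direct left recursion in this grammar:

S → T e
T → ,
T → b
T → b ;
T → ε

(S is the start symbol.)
Direct left recursion occurs when N → N α for some non-terminal N (the right-hand side begins with the left-hand side itself).

S → T e: starts with T
T → ,: starts with ','
T → b: starts with b
T → b ;: starts with b
T → ε: starts with ε

No direct left recursion found.

Answer: No direct left recursion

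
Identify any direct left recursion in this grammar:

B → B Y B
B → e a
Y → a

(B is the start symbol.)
Direct left recursion occurs when N → N α for some non-terminal N (the right-hand side begins with the left-hand side itself).

B → B Y B: LEFT RECURSIVE (starts with B)
B → e a: starts with e
Y → a: starts with a

The grammar has direct left recursion on: B.

Answer: Yes, B is left-recursive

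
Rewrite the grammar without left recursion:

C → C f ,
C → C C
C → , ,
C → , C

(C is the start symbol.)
C is directly left-recursive. The standard transformation for
  A → A α₁ | ... | A α_m | β₁ | ... | β_n
is
  A  → β₁ A' | ... | β_n A'
  A' → α₁ A' | ... | α_m A' | ε

C → , , becomes C → , , C'
C → , C becomes C → , C C'
C → C f , becomes C' → f , C'
C → C C becomes C' → C C'
Add C' → ε

Resulting grammar:
C → , , C'
C → , C C'
C' → f , C'
C' → C C'
C' → ε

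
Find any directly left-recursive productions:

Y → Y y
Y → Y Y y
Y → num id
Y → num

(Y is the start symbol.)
Yes, Y is left-recursive

Direct left recursion occurs when N → N α for some non-terminal N (the right-hand side begins with the left-hand side itself).

Y → Y y: LEFT RECURSIVE (starts with Y)
Y → Y Y y: LEFT RECURSIVE (starts with Y)
Y → num id: starts with num
Y → num: starts with num

The grammar has direct left recursion on: Y.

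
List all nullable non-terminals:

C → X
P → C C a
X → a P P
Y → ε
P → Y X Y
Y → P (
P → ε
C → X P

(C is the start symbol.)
ε-productions: Y → ε, P → ε
So Y, P are immediately nullable.
No further non-terminal can be added: every production for the remaining non-terminals contains a terminal or a non-nullable non-terminal.
Nullable = { 'P', 'Y' }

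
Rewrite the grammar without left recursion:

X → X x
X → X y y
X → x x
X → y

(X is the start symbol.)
X → x x X'
X → y X'
X' → x X'
X' → y y X'
X' → ε

X is directly left-recursive. The standard transformation for
  A → A α₁ | ... | A α_m | β₁ | ... | β_n
is
  A  → β₁ A' | ... | β_n A'
  A' → α₁ A' | ... | α_m A' | ε

X → x x becomes X → x x X'
X → y becomes X → y X'
X → X x becomes X' → x X'
X → X y y becomes X' → y y X'
Add X' → ε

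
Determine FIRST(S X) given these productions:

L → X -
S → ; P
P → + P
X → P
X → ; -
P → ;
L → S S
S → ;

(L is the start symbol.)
{ ';' }

FIRST sets of the non-terminals involved (from the grammar, by fixed-point iteration):
  FIRST(S) = { ';' }

To compute FIRST(S X), process the symbols left to right:
Symbol S is a non-terminal. Add FIRST(S) \ {ε} = { ';' }
S is not nullable (ε ∉ FIRST(S)), so stop here.
FIRST(S X) = { ';' }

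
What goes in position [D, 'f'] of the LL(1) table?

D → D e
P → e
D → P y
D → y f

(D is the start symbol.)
To find M[D, 'f'], we find productions for D where 'f' is in the predict set (PREDICT(N → α) = (FIRST(α) \ {ε}) ∪ (FOLLOW(N) if α ⇒* ε)).

Relevant sets:
  FIRST(D) = { 'e', 'y' }
  FIRST(P) = { 'e' }

D → D e: PREDICT = { 'e', 'y' }
D → P y: PREDICT = { 'e' }
D → y f: PREDICT = { 'y' }

M[D, 'f'] is empty (no production applies)

Answer: Empty (error entry)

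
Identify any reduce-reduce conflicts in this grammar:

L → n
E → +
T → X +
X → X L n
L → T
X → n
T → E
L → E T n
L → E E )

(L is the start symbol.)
Yes — I6: [L → n .] vs [X → n .]; I7: [E → + .] vs [T → X + .]

A reduce-reduce conflict occurs when an LR(0) state has two complete items [A → α .] and [B → β .] — both call for a reduction, and with no lookahead the parser cannot choose between them.

Augment with L' → L and build the canonical LR(0) collection (I0 = CLOSURE({[L' → . L]}), then GOTO on every symbol after a dot until no new states appear). It has 15 states:
  I0: { [E → . +], [L → . E E )], [L → . E T n], [L → . T], [L → . n], [L' → . L], [T → . E], [T → . X +], [X → . X L n], [X → . n] }  — shift
  I1: { [E → + .] }  — reduce
  I2: { [E → . +], [L → E . E )], [L → E . T n], [T → . E], [T → . X +], [T → E .], [X → . X L n], [X → . n] }  — shift, reduce
  I3: { [L' → L .] }  — accept
  I4: { [L → T .] }  — reduce
  I5: { [E → . +], [L → . E E )], [L → . E T n], [L → . T], [L → . n], [T → . E], [T → . X +], [T → X . +], [X → . X L n], [X → . n], [X → X . L n] }  — shift
  I6: { [L → n .], [X → n .] }  — 2 reduces
  I7: { [E → + .], [T → X + .] }  — 2 reduces
  I8: { [X → X L . n] }  — shift
  I9: { [X → X L n .] }  — reduce
  I10: { [L → E E . )], [T → E .] }  — shift, reduce
  I11: { [L → E T . n] }  — shift
  I12: { [X → n .] }  — reduce
  I13: { [L → E T n .] }  — reduce
  I14: { [L → E E ) .] }  — reduce

I6 contains complete items [L → n .], [X → n .] — reduce-reduce conflict.
I7 contains complete items [E → + .], [T → X + .] — reduce-reduce conflict.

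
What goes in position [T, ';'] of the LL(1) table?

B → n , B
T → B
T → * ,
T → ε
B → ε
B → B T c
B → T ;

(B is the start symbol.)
T → B, T → ε

To find M[T, ';'], we find productions for T where ';' is in the predict set (PREDICT(N → α) = (FIRST(α) \ {ε}) ∪ (FOLLOW(N) if α ⇒* ε)).

Relevant sets:
  FIRST(B) = { '*', ';', 'c', 'n', ε }
  FOLLOW(T) = { ';', 'c' }

T → B: PREDICT = { '*', ';', 'c', 'n' }
  ';' is in predict set, so this production goes in M[T, ';']
T → * ,: PREDICT = { '*' }
T → ε: PREDICT = { ';', 'c' }
  ';' is in predict set, so this production goes in M[T, ';']

M[T, ';'] = T → B, T → ε  (a multiply-defined cell — the grammar is not LL(1))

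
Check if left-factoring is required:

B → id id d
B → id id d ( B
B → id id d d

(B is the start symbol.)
Left-factoring is needed when two productions for the same non-terminal
share a common prefix on the right-hand side.

Productions for B:
  B → id id d
  B → id id d ( B
  B → id id d d

Found common prefix 'id id d' in productions for B

Answer: Yes, B has productions with common prefix 'id id d'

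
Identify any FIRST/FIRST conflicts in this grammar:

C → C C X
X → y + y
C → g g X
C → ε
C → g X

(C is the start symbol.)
A FIRST/FIRST conflict occurs when two productions N → α and N → β for the same non-terminal have FIRST(α) ∩ FIRST(β) ≠ ∅ (with ε ∈ FIRST of a nullable right-hand side, so two nullable alternatives also conflict).

FIRST sets of the non-terminals at (or reachable through a nullable prefix from) the front of some alternative:
  FIRST(C) = { 'g', 'y', ε }
  FIRST(X) = { 'y' }

Productions for C:
  C → C C X: FIRST = { 'g', 'y' }
  C → g g X: FIRST = { 'g' }
  C → ε: FIRST = { ε }
  C → g X: FIRST = { 'g' }
X has only one production, so no FIRST/FIRST conflict is possible there.

Conflict for C: C → C C X and C → g g X
  Overlap: { 'g' }
Conflict for C: C → C C X and C → g X
  Overlap: { 'g' }
Conflict for C: C → g g X and C → g X
  Overlap: { 'g' }

Answer: Yes. C → C C X / C → g g X on { 'g' }; C → C C X / C → g X on { 'g' }; C → g g X / C → g X on { 'g' }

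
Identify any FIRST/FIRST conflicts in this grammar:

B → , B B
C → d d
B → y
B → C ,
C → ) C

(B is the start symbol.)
No FIRST/FIRST conflicts.

A FIRST/FIRST conflict occurs when two productions N → α and N → β for the same non-terminal have FIRST(α) ∩ FIRST(β) ≠ ∅ (with ε ∈ FIRST of a nullable right-hand side, so two nullable alternatives also conflict).

FIRST sets of the non-terminals at (or reachable through a nullable prefix from) the front of some alternative:
  FIRST(C) = { ')', 'd' }

Productions for B:
  B → , B B: FIRST = { ',' }
  B → y: FIRST = { 'y' }
  B → C ,: FIRST = { ')', 'd' }
Productions for C:
  C → d d: FIRST = { 'd' }
  C → ) C: FIRST = { ')' }

All alternatives of each non-terminal have pairwise disjoint FIRST sets.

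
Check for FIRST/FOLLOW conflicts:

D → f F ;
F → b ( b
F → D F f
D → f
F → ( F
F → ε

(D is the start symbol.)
A FIRST/FOLLOW conflict occurs when a non-terminal N has a nullable alternative N → β (β ⇒* ε) and another alternative N → α with FIRST(α) ∩ FOLLOW(N) ≠ ∅: on such a lookahead the parser cannot decide between expanding α and letting N vanish via β.

Nullable non-terminals: F.
FIRST sets used below: FIRST(D) = { 'f' }

F: nullable alternative(s) F → ε; FOLLOW(F) = { ';', 'f' }
  F → b ( b: FIRST \ {ε} = { 'b' } — disjoint from FOLLOW(F)
  F → D F f: FIRST \ {ε} = { 'f' } — overlaps FOLLOW(F) on { 'f' }: CONFLICT
  F → ( F: FIRST \ {ε} = { '(' } — disjoint from FOLLOW(F)
  F → ε: FIRST \ {ε} = { } — this is the only nullable alternative, skip

D has no nullable alternative, so no FIRST/FOLLOW check is needed there.

So the grammar has 1 FIRST/FOLLOW conflict (marked CONFLICT above).

Answer: Yes. F → D F f with FOLLOW(F) on { 'f' }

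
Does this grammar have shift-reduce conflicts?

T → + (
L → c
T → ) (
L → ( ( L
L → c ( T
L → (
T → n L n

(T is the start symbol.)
A shift-reduce conflict occurs when an LR(0) state has both:
  - a complete (reduce) item [A → α .] (dot at the end), and
  - a shift item [B → β . c γ] (dot before a terminal).

Augment with T' → T and build the canonical LR(0) collection (I0 = CLOSURE({[T' → . T]}), then GOTO on every symbol after a dot until no new states appear). It has 15 states:
  I0: { [T → . ) (], [T → . + (], [T → . n L n], [T' → . T] }  — shift
  I1: { [T → ) . (] }  — shift
  I2: { [T → + . (] }  — shift
  I3: { [T' → T .] }  — accept
  I4: { [L → . ( ( L], [L → . (], [L → . c ( T], [L → . c], [T → n . L n] }  — shift
  I5: { [L → ( . ( L], [L → ( .] }  — shift, reduce
  I6: { [T → n L . n] }  — shift
  I7: { [L → c . ( T], [L → c .] }  — shift, reduce
  I8: { [L → c ( . T], [T → . ) (], [T → . + (], [T → . n L n] }  — shift
  I9: { [L → c ( T .] }  — reduce
  I10: { [T → n L n .] }  — reduce
  I11: { [L → ( ( . L], [L → . ( ( L], [L → . (], [L → . c ( T], [L → . c] }  — shift
  I12: { [L → ( ( L .] }  — reduce
  I13: { [T → + ( .] }  — reduce
  I14: { [T → ) ( .] }  — reduce

I5 contains reduce item [L → ( .] and shift item [L → ( . ( L] — shift-reduce conflict.
I7 contains reduce item [L → c .] and shift item [L → c . ( T] — shift-reduce conflict.

Answer: Yes — I5: [L → ( .] vs [L → ( . ( L]; I7: [L → c .] vs [L → c . ( T]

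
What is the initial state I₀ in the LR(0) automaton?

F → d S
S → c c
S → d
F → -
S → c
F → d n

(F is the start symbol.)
{ [F → . -], [F → . d S], [F → . d n], [F' → . F] }

First, augment the grammar with F' → F
I₀ = CLOSURE({ [F' → . F] }):
  [F' → . F] has the dot before F: add [F → . d S], [F → . -], [F → . d n]
No further items can be added.

I₀ = { [F → . -], [F → . d S], [F → . d n], [F' → . F] }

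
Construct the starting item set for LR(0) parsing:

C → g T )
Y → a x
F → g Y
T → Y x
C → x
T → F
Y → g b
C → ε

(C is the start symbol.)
{ [C → . g T )], [C → . x], [C → .], [C' → . C] }

First, augment the grammar with C' → C
I₀ = CLOSURE({ [C' → . C] }):
  [C' → . C] has the dot before C: add [C → . g T )], [C → . x], [C → .]
No further items can be added.

I₀ = { [C → . g T )], [C → . x], [C → .], [C' → . C] }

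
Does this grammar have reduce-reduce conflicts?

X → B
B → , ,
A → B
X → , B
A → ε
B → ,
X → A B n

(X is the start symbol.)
Yes — I3: [A → B .] vs [X → B .]; I9: [B → , .] vs [B → , , .]

Augment with X' → X and build the canonical LR(0) collection (I0 = CLOSURE({[X' → . X]}), then GOTO on every symbol after a dot until no new states appear). It has 11 states:
  I0: { [A → . B], [A → .], [B → . , ,], [B → . ,], [X → . , B], [X → . A B n], [X → . B], [X' → . X] }  — shift, reduce
  I1: { [B → , . ,], [B → , .], [B → . , ,], [B → . ,], [X → , . B] }  — shift, reduce
  I2: { [B → . , ,], [B → . ,], [X → A . B n] }  — shift
  I3: { [A → B .], [X → B .] }  — 2 reduces
  I4: { [X' → X .] }  — accept
  I5: { [B → , . ,], [B → , .] }  — shift, reduce
  I6: { [X → A B . n] }  — shift
  I7: { [X → A B n .] }  — reduce
  I8: { [B → , , .] }  — reduce
  I9: { [B → , , .], [B → , . ,], [B → , .] }  — shift, 2 reduces
  I10: { [X → , B .] }  — reduce

I3 contains complete items [A → B .], [X → B .] — reduce-reduce conflict.
I9 contains complete items [B → , .], [B → , , .] — reduce-reduce conflict.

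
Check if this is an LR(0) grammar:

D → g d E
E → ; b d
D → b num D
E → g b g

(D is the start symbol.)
Yes, the grammar is LR(0)

A grammar is LR(0) if no state in the canonical LR(0) collection has:
  - both a shift item (dot before a terminal) and a complete item (shift-reduce conflict), or
  - two or more complete items (reduce-reduce conflict; the accept item [D' → D .] counts as a complete item here).

Augment with D' → D and build the canonical LR(0) collection (I0 = CLOSURE({[D' → . D]}), then GOTO on every symbol after a dot until no new states appear). It has 14 states:
  I0: { [D → . b num D], [D → . g d E], [D' → . D] }  — shift
  I1: { [D' → D .] }  — accept
  I2: { [D → b . num D] }  — shift
  I3: { [D → g . d E] }  — shift
  I4: { [D → g d . E], [E → . ; b d], [E → . g b g] }  — shift
  I5: { [E → ; . b d] }  — shift
  I6: { [D → g d E .] }  — reduce
  I7: { [E → g . b g] }  — shift
  I8: { [E → g b . g] }  — shift
  I9: { [E → g b g .] }  — reduce
  I10: { [E → ; b . d] }  — shift
  I11: { [E → ; b d .] }  — reduce
  I12: { [D → . b num D], [D → . g d E], [D → b num . D] }  — shift
  I13: { [D → b num D .] }  — reduce

Every state is either a pure shift/goto state or contains exactly one complete item and nothing to shift — no conflicts. The grammar is LR(0).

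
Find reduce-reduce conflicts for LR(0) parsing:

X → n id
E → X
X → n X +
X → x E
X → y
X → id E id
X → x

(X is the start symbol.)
A reduce-reduce conflict occurs when an LR(0) state has two complete items [A → α .] and [B → β .] — both call for a reduction, and with no lookahead the parser cannot choose between them.

Augment with X' → X and build the canonical LR(0) collection (I0 = CLOSURE({[X' → . X]}), then GOTO on every symbol after a dot until no new states appear). It has 13 states:
  I0: { [X → . id E id], [X → . n X +], [X → . n id], [X → . x E], [X → . x], [X → . y], [X' → . X] }  — shift
  I1: { [X' → X .] }  — accept
  I2: { [E → . X], [X → . id E id], [X → . n X +], [X → . n id], [X → . x E], [X → . x], [X → . y], [X → id . E id] }  — shift
  I3: { [X → . id E id], [X → . n X +], [X → . n id], [X → . x E], [X → . x], [X → . y], [X → n . X +], [X → n . id] }  — shift
  I4: { [E → . X], [X → . id E id], [X → . n X +], [X → . n id], [X → . x E], [X → . x], [X → . y], [X → x . E], [X → x .] }  — shift, reduce
  I5: { [X → y .] }  — reduce
  I6: { [X → x E .] }  — reduce
  I7: { [E → X .] }  — reduce
  I8: { [X → n X . +] }  — shift
  I9: { [E → . X], [X → . id E id], [X → . n X +], [X → . n id], [X → . x E], [X → . x], [X → . y], [X → id . E id], [X → n id .] }  — shift, reduce
  I10: { [X → id E . id] }  — shift
  I11: { [X → id E id .] }  — reduce
  I12: { [X → n X + .] }  — reduce

No state contains more than one complete item.

Answer: No reduce-reduce conflicts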